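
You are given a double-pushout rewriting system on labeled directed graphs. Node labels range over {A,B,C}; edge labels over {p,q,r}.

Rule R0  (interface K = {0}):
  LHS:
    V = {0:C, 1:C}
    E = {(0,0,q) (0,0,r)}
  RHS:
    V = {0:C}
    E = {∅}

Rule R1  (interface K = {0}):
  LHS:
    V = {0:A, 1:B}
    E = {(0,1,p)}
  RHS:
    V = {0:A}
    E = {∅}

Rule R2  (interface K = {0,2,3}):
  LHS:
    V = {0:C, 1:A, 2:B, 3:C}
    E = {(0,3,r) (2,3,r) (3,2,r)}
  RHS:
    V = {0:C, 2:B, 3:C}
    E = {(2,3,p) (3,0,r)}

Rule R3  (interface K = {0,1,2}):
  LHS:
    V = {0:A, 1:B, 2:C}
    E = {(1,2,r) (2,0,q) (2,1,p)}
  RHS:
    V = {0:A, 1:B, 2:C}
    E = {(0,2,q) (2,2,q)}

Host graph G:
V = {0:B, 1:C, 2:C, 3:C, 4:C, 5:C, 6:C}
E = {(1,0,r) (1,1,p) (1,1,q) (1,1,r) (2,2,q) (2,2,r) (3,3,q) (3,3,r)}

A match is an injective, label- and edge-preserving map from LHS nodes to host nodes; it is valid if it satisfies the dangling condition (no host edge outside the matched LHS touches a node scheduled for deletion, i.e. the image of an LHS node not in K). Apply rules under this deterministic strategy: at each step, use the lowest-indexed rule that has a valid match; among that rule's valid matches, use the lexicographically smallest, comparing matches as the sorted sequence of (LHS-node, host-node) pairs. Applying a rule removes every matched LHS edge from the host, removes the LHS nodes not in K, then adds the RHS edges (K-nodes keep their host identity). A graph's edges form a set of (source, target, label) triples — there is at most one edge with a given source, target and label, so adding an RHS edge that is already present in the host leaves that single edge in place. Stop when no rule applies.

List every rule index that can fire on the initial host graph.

R0: 9 valid matches — {0↦1, 1↦4}, {0↦1, 1↦5}, {0↦1, 1↦6} (+6 more)
R1: no valid match — LHS pattern not found
R2: no valid match — LHS pattern not found
R3: no valid match — LHS pattern not found

Answer: [R0]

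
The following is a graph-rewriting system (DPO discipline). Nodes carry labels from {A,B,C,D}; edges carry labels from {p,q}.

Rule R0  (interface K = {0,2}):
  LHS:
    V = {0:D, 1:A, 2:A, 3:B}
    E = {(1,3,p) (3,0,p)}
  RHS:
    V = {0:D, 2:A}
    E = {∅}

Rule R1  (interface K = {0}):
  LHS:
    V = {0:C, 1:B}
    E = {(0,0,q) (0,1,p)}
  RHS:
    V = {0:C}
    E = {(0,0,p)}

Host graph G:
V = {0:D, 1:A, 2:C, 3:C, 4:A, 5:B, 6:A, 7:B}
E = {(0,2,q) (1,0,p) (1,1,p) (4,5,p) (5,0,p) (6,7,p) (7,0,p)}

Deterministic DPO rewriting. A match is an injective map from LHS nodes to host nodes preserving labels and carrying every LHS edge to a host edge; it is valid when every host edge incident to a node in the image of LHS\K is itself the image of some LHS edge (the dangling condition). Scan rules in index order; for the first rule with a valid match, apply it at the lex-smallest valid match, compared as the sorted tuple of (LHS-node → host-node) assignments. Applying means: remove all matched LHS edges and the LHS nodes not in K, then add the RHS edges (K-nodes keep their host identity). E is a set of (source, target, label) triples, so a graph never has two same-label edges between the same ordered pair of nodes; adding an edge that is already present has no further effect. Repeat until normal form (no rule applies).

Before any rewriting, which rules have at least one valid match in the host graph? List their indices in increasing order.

R0: 4 valid matches — {0↦0, 1↦4, 2↦1, 3↦5}, {0↦0, 1↦4, 2↦6, 3↦5}, {0↦0, 1↦6, 2↦1, 3↦7} (+1 more)
R1: no valid match — LHS pattern not found

Answer: [R0]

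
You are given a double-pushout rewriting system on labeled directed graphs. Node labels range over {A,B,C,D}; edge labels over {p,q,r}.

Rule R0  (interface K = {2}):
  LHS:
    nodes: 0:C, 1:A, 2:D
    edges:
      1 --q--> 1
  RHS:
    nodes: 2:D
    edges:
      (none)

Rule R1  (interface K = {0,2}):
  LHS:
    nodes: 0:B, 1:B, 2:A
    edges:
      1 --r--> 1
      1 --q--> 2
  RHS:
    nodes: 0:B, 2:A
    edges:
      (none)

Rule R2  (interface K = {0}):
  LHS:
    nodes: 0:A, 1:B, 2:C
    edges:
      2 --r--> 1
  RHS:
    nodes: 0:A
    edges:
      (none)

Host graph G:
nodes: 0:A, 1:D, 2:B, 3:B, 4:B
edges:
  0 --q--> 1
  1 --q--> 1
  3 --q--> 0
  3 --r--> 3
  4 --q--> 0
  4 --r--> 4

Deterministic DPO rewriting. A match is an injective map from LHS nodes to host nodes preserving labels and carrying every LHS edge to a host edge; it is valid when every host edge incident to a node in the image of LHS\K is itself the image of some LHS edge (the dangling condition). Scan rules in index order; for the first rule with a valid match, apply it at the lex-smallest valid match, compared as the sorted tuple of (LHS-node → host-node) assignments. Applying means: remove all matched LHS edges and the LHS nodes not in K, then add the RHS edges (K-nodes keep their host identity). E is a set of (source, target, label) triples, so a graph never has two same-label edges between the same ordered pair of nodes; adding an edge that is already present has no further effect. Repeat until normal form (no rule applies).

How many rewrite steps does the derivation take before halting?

Answer: 2

Derivation:
[0] host  ⇒  5 nodes, 6 edges  {0-q->1 1-q->1 3-q->0 3-r->3 4-q->0 4-r->4}
[1] R1 @ {0↦2, 1↦3, 2↦0}  ⇒  4 nodes, 4 edges  {0-q->1 1-q->1 4-q->0 4-r->4}
[2] R1 @ {0↦2, 1↦4, 2↦0}  ⇒  3 nodes, 2 edges  {0-q->1 1-q->1}
normal form: no rule applies after step 2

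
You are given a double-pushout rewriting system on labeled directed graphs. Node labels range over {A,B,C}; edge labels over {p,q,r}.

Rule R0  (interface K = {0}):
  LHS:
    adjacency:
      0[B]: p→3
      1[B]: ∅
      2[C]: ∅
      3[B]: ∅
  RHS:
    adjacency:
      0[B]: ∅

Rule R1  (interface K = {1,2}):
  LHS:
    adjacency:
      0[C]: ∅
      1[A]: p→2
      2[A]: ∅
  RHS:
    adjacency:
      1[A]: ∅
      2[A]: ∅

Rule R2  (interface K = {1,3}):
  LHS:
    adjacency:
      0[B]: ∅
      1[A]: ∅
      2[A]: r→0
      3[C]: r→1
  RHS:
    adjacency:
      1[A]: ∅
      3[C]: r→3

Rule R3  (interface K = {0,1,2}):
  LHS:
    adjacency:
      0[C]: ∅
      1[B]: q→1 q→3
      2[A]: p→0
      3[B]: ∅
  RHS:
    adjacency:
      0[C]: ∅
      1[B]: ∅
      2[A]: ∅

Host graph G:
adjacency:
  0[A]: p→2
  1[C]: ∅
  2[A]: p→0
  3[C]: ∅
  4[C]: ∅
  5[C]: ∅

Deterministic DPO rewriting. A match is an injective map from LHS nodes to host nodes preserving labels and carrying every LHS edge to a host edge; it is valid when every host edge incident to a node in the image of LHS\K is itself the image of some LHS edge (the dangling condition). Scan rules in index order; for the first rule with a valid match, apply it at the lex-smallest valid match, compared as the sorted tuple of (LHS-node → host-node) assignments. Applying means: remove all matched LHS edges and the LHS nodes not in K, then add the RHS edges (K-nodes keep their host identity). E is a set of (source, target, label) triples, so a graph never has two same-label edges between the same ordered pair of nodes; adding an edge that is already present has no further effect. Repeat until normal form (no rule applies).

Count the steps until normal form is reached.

Answer: 2

Rewrite trace:
initial: |V|=6 |E|=2  E = 0-p->2 2-p->0
step 1: apply R1 at {0↦1, 1↦0, 2↦2}  → |V|=5 |E|=1  E = 2-p->0
step 2: apply R1 at {0↦3, 1↦2, 2↦0}  → |V|=4 |E|=0  E = ∅
halt: no rule applies after step 2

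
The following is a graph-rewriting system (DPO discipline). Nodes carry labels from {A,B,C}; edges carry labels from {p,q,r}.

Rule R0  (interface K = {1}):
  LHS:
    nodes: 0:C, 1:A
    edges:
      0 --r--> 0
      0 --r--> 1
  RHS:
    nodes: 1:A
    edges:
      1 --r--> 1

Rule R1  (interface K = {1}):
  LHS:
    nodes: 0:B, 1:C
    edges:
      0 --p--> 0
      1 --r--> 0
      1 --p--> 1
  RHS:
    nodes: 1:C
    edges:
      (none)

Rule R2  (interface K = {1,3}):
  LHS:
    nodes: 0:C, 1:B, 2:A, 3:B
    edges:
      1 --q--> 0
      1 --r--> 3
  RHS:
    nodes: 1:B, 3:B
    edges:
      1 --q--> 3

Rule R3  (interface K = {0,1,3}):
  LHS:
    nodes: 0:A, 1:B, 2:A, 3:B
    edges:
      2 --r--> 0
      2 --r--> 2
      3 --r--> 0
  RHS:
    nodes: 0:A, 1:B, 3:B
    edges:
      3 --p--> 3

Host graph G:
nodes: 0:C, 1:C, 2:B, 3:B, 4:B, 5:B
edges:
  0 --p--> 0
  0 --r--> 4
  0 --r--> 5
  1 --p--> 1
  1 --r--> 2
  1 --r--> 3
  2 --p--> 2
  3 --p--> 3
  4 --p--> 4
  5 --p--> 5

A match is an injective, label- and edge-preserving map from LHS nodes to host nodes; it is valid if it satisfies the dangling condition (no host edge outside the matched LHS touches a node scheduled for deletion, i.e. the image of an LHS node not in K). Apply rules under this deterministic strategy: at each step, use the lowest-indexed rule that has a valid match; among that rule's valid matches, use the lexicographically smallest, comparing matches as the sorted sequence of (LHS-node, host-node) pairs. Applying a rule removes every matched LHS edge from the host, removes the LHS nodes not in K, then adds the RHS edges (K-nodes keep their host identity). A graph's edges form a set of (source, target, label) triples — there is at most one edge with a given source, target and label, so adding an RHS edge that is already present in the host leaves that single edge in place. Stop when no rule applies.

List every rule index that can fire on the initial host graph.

Answer: [R1]

Rewrite trace:
R0: no valid match — LHS pattern not found
R1: 4 valid matches — {0↦2, 1↦1}, {0↦3, 1↦1}, {0↦4, 1↦0} (+1 more)
R2: no valid match — LHS pattern not found
R3: no valid match — LHS pattern not found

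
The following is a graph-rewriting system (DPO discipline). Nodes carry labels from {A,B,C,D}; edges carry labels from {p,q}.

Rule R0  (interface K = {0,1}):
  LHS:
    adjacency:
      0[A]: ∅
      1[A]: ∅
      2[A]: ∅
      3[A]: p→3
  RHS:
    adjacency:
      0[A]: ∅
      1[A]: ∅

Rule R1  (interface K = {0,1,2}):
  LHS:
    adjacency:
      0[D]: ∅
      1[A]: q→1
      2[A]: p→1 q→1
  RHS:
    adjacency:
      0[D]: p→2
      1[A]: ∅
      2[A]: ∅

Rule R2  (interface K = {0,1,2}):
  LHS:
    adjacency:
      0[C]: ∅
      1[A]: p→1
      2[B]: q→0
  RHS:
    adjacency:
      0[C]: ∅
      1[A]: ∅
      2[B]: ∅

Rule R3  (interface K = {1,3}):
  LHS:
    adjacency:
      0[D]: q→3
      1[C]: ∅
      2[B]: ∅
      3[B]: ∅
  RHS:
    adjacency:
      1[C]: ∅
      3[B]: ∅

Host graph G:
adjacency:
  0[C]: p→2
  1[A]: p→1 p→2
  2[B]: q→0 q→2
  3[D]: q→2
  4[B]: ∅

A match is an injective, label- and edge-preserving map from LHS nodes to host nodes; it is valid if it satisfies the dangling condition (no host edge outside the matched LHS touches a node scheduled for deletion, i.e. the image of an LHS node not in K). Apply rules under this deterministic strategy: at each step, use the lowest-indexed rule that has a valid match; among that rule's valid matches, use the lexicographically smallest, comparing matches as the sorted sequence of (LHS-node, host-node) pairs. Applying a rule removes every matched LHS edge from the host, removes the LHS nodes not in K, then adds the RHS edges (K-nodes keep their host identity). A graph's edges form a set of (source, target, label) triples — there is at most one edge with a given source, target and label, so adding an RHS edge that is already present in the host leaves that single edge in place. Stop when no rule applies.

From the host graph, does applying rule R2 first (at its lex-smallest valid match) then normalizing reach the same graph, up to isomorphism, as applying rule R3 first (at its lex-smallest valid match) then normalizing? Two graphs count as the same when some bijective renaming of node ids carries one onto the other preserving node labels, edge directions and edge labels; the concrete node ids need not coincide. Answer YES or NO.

branch R2-first: apply at {0↦0, 1↦1, 2↦2} → |E|=4, then 1 more step(s) → NF |V|=3 |E|=3 V={0:C, 1:A, 2:B} E=0-p->2 1-p->2 2-q->2
branch R3-first: apply at {0↦3, 1↦0, 2↦4, 3↦2} → |E|=5, then 1 more step(s) → NF |V|=3 |E|=3 V={0:C, 1:A, 2:B} E=0-p->2 1-p->2 2-q->2
graphs isomorphic (equal up to label-preserving node renaming)

Answer: YES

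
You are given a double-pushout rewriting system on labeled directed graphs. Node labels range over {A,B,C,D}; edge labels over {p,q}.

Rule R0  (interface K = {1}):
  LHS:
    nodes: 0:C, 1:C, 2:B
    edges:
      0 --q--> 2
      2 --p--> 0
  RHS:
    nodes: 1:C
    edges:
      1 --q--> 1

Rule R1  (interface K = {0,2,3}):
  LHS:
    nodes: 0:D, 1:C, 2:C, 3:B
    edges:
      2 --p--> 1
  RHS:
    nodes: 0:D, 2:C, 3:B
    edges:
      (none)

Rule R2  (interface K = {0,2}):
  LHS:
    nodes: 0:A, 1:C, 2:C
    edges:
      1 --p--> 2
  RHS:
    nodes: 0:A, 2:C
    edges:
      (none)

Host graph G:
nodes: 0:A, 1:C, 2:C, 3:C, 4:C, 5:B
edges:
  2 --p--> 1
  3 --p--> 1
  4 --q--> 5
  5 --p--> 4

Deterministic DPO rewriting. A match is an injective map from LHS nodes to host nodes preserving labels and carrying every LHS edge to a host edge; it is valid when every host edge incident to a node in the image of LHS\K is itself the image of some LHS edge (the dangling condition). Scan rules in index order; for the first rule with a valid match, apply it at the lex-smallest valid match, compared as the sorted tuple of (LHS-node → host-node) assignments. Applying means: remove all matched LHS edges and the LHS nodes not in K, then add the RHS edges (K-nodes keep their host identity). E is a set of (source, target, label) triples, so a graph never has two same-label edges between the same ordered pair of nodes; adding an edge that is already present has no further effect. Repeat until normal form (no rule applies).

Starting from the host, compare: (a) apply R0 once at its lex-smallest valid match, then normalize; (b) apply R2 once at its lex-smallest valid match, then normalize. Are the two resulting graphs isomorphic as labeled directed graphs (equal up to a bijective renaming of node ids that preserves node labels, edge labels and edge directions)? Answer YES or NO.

branch R0-first: apply at {0↦4, 1↦1, 2↦5} → |E|=3, then 2 more step(s) → NF |V|=2 |E|=1 V={0:A, 1:C} E=1-q->1
branch R2-first: apply at {0↦0, 1↦2, 2↦1} → |E|=3, then 2 more step(s) → NF |V|=2 |E|=1 V={0:A, 1:C} E=1-q->1
graphs isomorphic (equal up to label-preserving node renaming)

Answer: YES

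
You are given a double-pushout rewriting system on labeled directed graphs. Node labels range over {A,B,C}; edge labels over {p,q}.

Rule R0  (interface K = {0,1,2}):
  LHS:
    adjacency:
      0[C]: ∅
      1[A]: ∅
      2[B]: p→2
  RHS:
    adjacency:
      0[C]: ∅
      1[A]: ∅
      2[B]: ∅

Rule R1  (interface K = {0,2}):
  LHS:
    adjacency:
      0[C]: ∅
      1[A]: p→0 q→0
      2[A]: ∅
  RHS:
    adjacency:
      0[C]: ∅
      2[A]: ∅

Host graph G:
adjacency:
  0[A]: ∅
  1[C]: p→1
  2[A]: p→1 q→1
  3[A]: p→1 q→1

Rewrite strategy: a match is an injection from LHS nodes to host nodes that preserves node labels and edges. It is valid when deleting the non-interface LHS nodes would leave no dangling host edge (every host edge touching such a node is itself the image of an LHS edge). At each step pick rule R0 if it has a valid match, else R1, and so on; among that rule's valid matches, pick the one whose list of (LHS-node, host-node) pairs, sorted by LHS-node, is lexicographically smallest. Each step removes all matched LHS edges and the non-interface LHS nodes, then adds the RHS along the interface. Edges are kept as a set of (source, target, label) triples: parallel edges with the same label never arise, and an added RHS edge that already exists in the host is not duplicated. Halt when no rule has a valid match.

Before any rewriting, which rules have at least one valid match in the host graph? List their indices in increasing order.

Answer: [R1]

Derivation:
R0: no valid match — LHS pattern not found
R1: 4 valid matches — {0↦1, 1↦2, 2↦0}, {0↦1, 1↦2, 2↦3}, {0↦1, 1↦3, 2↦0} (+1 more)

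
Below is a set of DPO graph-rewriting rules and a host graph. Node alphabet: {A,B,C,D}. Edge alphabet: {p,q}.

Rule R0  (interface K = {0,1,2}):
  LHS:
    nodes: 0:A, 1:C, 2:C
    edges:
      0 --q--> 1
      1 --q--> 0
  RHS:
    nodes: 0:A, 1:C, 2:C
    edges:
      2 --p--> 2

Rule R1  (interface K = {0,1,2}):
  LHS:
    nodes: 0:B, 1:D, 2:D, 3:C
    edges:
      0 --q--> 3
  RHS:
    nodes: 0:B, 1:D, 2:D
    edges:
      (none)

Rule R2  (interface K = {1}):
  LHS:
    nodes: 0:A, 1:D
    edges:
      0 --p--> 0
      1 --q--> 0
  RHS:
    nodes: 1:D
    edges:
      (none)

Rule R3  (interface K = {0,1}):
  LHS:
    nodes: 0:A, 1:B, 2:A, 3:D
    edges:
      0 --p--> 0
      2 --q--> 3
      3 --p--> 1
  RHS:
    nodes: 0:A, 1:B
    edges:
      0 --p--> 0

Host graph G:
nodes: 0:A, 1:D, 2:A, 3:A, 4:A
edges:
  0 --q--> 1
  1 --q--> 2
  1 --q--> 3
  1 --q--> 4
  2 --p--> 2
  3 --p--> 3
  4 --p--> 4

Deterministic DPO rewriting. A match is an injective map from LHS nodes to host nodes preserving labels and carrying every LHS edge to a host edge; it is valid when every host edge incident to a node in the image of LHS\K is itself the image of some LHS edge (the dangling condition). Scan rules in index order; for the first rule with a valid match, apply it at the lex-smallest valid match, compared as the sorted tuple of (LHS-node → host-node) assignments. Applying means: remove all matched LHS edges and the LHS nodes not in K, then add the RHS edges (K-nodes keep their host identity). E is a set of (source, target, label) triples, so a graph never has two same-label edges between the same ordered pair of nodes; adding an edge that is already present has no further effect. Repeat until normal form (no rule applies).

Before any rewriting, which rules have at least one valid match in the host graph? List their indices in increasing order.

Answer: [R2]

Derivation:
R0: no valid match — LHS pattern not found
R1: no valid match — LHS pattern not found
R2: 3 valid matches — {0↦2, 1↦1}, {0↦3, 1↦1}, {0↦4, 1↦1}
R3: no valid match — LHS pattern not found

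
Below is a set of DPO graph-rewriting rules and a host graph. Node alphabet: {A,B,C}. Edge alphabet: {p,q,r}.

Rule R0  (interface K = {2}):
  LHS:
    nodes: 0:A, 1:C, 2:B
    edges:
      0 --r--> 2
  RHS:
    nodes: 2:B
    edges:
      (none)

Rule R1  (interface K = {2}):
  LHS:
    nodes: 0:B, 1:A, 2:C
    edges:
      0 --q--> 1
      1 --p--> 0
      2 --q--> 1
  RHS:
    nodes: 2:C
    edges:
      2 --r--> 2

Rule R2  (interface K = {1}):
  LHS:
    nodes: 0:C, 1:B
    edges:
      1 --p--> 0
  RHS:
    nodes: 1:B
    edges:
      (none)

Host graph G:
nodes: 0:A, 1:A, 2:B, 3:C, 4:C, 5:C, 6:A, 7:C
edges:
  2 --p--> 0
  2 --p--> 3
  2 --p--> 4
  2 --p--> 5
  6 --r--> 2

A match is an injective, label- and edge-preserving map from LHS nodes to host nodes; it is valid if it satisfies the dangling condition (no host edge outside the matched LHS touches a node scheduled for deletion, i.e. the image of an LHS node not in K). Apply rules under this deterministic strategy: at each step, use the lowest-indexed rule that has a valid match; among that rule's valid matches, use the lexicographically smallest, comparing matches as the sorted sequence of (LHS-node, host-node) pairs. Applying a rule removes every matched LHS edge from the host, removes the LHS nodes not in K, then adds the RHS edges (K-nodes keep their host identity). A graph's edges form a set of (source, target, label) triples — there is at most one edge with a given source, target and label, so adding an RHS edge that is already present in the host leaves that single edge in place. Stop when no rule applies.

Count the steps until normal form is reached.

initial: |V|=8 |E|=5  E = 2-p->0 2-p->3 2-p->4 2-p->5 6-r->2
step 1: apply R0 at {0↦6, 1↦7, 2↦2}  → |V|=6 |E|=4  E = 2-p->0 2-p->3 2-p->4 2-p->5
step 2: apply R2 at {0↦3, 1↦2}  → |V|=5 |E|=3  E = 2-p->0 2-p->4 2-p->5
step 3: apply R2 at {0↦4, 1↦2}  → |V|=4 |E|=2  E = 2-p->0 2-p->5
step 4: apply R2 at {0↦5, 1↦2}  → |V|=3 |E|=1  E = 2-p->0
normal form: no rule applies after step 4

Answer: 4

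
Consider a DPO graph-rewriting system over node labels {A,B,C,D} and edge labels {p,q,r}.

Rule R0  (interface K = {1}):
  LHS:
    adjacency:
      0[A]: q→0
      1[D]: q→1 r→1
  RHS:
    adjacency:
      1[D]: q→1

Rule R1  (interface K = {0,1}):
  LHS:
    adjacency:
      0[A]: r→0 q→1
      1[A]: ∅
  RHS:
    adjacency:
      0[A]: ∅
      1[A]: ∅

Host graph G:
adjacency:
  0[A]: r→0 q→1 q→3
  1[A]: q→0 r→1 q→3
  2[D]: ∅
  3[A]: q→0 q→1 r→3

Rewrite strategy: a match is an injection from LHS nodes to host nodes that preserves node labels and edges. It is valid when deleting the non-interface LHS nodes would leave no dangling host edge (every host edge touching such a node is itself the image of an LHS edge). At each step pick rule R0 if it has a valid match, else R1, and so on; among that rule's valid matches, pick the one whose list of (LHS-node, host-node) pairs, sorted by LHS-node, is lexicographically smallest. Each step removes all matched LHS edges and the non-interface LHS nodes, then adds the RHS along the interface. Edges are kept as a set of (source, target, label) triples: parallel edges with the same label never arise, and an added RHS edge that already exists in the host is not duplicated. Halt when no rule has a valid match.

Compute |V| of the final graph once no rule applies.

Answer: 4

Derivation:
initial: |V|=4 |E|=9  E = 0-r->0 0-q->1 0-q->3 1-q->0 1-r->1 1-q->3 3-q->0 3-q->1 3-r->3
step 1: apply R1 at {0↦0, 1↦1}  → |V|=4 |E|=7  E = 0-q->3 1-q->0 1-r->1 1-q->3 3-q->0 3-q->1 3-r->3
step 2: apply R1 at {0↦1, 1↦0}  → |V|=4 |E|=5  E = 0-q->3 1-q->3 3-q->0 3-q->1 3-r->3
step 3: apply R1 at {0↦3, 1↦0}  → |V|=4 |E|=3  E = 0-q->3 1-q->3 3-q->1
final graph: no rule applies after step 3
NF nodes: {0:A, 1:A, 2:D, 3:A}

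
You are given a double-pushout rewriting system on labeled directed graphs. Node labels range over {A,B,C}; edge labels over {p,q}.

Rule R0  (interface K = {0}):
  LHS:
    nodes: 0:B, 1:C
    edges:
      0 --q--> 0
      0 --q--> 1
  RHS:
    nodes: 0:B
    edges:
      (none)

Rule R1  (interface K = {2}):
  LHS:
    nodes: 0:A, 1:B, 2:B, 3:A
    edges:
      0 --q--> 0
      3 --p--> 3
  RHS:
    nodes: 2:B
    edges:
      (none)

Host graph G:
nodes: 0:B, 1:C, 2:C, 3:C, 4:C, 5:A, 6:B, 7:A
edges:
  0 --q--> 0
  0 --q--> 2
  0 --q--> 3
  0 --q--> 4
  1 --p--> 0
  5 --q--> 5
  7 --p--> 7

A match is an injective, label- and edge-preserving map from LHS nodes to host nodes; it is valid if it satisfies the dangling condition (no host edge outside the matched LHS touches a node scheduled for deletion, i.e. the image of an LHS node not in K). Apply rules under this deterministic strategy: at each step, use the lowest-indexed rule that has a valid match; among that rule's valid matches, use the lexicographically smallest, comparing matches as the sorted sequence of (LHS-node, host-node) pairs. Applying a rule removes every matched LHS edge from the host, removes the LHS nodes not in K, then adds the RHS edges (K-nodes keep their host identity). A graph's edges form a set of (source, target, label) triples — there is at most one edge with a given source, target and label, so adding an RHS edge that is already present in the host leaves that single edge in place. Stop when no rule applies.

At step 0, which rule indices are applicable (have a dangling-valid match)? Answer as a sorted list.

Answer: [R0,R1]

Derivation:
R0: 3 valid matches — {0↦0, 1↦2}, {0↦0, 1↦3}, {0↦0, 1↦4}
R1: 1 valid match — {0↦5, 1↦6, 2↦0, 3↦7}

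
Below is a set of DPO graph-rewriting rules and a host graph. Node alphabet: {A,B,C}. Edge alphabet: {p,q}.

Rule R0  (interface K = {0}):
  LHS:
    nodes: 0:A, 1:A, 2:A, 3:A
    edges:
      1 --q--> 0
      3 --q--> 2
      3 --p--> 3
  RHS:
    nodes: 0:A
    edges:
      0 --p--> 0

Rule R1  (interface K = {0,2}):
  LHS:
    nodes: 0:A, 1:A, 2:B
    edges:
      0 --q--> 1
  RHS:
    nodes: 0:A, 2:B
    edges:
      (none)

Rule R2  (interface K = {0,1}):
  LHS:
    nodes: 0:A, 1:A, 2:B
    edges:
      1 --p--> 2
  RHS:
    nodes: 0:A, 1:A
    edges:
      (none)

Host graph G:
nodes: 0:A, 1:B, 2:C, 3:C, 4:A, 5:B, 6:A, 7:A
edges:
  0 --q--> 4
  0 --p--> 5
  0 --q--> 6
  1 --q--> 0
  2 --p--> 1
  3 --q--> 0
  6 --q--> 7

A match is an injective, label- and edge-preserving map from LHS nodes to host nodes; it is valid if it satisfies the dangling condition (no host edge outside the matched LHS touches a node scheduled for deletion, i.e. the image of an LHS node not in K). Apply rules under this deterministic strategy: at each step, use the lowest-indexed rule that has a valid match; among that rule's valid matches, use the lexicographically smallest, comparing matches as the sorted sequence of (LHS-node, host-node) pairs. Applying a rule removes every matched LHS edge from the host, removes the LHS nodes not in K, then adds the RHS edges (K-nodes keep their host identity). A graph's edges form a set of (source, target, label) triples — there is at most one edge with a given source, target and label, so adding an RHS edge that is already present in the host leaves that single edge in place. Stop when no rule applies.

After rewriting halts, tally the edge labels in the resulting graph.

Answer: p:2 q:2

Steps:
initial: |V|=8 |E|=7  E = 0-q->4 0-p->5 0-q->6 1-q->0 2-p->1 3-q->0 6-q->7
step 1: apply R1 at {0↦0, 1↦4, 2↦1}  → |V|=7 |E|=6  E = 0-p->5 0-q->6 1-q->0 2-p->1 3-q->0 6-q->7
step 2: apply R1 at {0↦6, 1↦7, 2↦1}  → |V|=6 |E|=5  E = 0-p->5 0-q->6 1-q->0 2-p->1 3-q->0
step 3: apply R1 at {0↦0, 1↦6, 2↦1}  → |V|=5 |E|=4  E = 0-p->5 1-q->0 2-p->1 3-q->0
halt: no rule applies after step 3
NF edges: [(0, 5, 'p'), (1, 0, 'q'), (2, 1, 'p'), (3, 0, 'q')]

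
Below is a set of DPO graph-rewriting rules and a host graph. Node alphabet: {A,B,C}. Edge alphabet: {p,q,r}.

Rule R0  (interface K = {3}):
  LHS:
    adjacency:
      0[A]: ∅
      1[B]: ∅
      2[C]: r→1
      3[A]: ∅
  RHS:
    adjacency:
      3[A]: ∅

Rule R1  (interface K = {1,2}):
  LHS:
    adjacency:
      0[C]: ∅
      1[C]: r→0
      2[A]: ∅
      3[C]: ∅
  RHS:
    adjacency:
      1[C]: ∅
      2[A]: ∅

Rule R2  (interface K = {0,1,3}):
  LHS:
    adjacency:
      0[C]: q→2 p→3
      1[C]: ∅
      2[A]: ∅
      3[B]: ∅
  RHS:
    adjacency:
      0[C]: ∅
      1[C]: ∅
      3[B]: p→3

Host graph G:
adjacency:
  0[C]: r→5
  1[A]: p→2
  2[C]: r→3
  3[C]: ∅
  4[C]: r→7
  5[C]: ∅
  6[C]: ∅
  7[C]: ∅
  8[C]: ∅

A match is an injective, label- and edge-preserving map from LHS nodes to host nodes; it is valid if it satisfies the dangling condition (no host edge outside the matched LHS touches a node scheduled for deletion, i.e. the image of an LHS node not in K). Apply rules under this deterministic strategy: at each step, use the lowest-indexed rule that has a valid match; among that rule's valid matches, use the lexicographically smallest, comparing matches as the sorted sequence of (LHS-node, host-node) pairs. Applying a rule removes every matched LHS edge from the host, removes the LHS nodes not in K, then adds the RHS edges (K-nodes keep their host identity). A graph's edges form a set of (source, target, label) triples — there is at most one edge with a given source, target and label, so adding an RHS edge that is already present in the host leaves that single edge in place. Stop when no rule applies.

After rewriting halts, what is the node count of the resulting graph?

Answer: 3

Rewrite trace:
initial: |V|=9 |E|=4  E = 0-r->5 1-p->2 2-r->3 4-r->7
step 1: apply R1 at {0↦3, 1↦2, 2↦1, 3↦6}  → |V|=7 |E|=3  E = 0-r->5 1-p->2 4-r->7
step 2: apply R1 at {0↦5, 1↦0, 2↦1, 3↦8}  → |V|=5 |E|=2  E = 1-p->2 4-r->7
step 3: apply R1 at {0↦7, 1↦4, 2↦1, 3↦0}  → |V|=3 |E|=1  E = 1-p->2
halt: no rule applies after step 3
NF nodes: {1:A, 2:C, 4:C}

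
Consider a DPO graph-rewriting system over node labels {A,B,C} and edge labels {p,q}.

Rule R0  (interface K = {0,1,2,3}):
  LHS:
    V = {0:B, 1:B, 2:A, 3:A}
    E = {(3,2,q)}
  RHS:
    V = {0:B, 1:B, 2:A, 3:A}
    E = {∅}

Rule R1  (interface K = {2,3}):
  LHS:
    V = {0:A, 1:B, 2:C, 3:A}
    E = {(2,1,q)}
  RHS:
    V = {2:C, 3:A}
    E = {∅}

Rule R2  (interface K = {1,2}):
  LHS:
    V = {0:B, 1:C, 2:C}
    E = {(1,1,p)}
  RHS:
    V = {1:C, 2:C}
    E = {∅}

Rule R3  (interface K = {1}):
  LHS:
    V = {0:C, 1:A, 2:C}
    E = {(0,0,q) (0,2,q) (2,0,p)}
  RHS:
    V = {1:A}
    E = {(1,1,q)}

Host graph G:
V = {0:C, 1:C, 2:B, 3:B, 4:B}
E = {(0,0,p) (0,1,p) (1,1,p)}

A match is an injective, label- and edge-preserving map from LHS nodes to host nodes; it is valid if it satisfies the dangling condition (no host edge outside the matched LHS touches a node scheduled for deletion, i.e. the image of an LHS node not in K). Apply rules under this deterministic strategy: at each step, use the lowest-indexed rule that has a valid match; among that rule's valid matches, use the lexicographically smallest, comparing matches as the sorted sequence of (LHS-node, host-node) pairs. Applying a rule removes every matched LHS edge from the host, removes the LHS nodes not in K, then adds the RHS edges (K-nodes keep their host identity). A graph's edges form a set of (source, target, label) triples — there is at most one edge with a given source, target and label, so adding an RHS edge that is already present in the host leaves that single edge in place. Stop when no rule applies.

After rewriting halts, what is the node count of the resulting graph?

Answer: 3

Steps:
initial: |V|=5 |E|=3  E = 0-p->0 0-p->1 1-p->1
step 1: apply R2 at {0↦2, 1↦0, 2↦1}  → |V|=4 |E|=2  E = 0-p->1 1-p->1
step 2: apply R2 at {0↦3, 1↦1, 2↦0}  → |V|=3 |E|=1  E = 0-p->1
halt: no rule applies after step 2
NF nodes: {0:C, 1:C, 4:B}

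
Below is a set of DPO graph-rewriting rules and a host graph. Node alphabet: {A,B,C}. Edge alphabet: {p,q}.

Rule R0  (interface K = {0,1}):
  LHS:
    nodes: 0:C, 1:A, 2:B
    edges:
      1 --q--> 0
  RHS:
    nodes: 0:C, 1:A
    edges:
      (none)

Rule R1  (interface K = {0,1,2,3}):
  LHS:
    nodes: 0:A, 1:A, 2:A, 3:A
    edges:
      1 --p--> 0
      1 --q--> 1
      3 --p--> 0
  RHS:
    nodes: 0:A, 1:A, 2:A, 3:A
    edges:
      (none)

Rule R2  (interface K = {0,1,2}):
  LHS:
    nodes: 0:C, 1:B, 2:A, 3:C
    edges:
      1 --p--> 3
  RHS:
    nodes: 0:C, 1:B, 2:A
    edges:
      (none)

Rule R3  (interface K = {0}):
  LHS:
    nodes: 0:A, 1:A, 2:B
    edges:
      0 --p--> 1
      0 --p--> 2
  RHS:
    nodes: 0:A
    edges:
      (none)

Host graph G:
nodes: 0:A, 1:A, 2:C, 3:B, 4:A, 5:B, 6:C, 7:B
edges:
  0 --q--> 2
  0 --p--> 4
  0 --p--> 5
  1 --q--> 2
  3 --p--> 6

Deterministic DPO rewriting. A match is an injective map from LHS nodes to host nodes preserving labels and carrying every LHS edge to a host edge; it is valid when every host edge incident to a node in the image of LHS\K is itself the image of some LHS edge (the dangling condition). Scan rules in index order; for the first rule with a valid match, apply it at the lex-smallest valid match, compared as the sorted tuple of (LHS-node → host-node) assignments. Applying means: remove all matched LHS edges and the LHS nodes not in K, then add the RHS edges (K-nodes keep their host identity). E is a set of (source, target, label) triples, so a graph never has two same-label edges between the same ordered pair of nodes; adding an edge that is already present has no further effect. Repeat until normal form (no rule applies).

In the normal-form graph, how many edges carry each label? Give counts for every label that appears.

Answer: (no edges)

Steps:
[0] host  ⇒  8 nodes, 5 edges  {0-q->2 0-p->4 0-p->5 1-q->2 3-p->6}
[1] R0 @ {0↦2, 1↦0, 2↦7}  ⇒  7 nodes, 4 edges  {0-p->4 0-p->5 1-q->2 3-p->6}
[2] R2 @ {0↦2, 1↦3, 2↦0, 3↦6}  ⇒  6 nodes, 3 edges  {0-p->4 0-p->5 1-q->2}
[3] R0 @ {0↦2, 1↦1, 2↦3}  ⇒  5 nodes, 2 edges  {0-p->4 0-p->5}
[4] R3 @ {0↦0, 1↦4, 2↦5}  ⇒  3 nodes, 0 edges  {∅}
final graph: no rule applies after step 4
NF edges: []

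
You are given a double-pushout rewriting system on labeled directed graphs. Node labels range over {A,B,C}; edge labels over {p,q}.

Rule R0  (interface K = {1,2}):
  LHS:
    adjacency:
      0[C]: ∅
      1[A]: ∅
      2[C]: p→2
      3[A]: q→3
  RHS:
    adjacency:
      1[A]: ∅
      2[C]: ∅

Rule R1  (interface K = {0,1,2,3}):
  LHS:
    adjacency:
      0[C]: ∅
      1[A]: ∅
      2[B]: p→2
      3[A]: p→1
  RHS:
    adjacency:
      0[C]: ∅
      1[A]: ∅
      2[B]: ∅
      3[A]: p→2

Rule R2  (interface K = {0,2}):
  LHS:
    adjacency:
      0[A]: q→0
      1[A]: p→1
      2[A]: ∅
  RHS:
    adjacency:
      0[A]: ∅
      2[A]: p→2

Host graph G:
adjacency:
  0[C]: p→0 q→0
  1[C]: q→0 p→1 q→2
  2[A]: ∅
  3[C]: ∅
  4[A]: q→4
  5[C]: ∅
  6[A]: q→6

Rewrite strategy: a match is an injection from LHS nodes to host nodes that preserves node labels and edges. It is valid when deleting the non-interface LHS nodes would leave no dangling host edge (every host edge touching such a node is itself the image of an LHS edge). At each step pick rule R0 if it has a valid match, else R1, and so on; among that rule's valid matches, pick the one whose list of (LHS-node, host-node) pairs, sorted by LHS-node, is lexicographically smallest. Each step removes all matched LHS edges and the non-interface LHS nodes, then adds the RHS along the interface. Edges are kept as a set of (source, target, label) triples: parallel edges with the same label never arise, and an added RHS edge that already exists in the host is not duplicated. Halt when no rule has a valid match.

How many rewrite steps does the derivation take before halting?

Answer: 2

Steps:
initial: |V|=7 |E|=7  E = 0-p->0 0-q->0 1-q->0 1-p->1 1-q->2 4-q->4 6-q->6
step 1: apply R0 at {0↦3, 1↦2, 2↦0, 3↦4}  → |V|=5 |E|=5  E = 0-q->0 1-q->0 1-p->1 1-q->2 6-q->6
step 2: apply R0 at {0↦5, 1↦2, 2↦1, 3↦6}  → |V|=3 |E|=3  E = 0-q->0 1-q->0 1-q->2
halt: no rule applies after step 2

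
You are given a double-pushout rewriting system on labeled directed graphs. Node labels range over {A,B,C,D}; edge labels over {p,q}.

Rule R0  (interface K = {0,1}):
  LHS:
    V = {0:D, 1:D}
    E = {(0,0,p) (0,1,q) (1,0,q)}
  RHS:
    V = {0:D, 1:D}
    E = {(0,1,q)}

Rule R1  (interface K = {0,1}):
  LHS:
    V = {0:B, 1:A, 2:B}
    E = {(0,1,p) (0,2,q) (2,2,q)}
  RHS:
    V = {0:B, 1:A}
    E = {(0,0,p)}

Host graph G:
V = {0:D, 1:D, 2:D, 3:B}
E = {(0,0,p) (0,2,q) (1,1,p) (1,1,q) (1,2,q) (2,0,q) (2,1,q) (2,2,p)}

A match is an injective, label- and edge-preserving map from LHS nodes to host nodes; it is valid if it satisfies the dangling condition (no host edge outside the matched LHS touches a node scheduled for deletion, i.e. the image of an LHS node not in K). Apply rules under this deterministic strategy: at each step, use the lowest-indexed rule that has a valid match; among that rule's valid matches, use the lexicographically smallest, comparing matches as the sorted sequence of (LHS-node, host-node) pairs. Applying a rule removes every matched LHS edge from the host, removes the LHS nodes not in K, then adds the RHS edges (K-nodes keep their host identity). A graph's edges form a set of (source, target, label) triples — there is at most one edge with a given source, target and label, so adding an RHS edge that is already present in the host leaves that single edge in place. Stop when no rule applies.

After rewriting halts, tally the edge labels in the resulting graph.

Answer: p:1 q:3

Derivation:
initial: |V|=4 |E|=8  E = 0-p->0 0-q->2 1-p->1 1-q->1 1-q->2 2-q->0 2-q->1 2-p->2
step 1: apply R0 at {0↦0, 1↦2}  → |V|=4 |E|=6  E = 0-q->2 1-p->1 1-q->1 1-q->2 2-q->1 2-p->2
step 2: apply R0 at {0↦1, 1↦2}  → |V|=4 |E|=4  E = 0-q->2 1-q->1 1-q->2 2-p->2
halt: no rule applies after step 2
NF edges: [(0, 2, 'q'), (1, 1, 'q'), (1, 2, 'q'), (2, 2, 'p')]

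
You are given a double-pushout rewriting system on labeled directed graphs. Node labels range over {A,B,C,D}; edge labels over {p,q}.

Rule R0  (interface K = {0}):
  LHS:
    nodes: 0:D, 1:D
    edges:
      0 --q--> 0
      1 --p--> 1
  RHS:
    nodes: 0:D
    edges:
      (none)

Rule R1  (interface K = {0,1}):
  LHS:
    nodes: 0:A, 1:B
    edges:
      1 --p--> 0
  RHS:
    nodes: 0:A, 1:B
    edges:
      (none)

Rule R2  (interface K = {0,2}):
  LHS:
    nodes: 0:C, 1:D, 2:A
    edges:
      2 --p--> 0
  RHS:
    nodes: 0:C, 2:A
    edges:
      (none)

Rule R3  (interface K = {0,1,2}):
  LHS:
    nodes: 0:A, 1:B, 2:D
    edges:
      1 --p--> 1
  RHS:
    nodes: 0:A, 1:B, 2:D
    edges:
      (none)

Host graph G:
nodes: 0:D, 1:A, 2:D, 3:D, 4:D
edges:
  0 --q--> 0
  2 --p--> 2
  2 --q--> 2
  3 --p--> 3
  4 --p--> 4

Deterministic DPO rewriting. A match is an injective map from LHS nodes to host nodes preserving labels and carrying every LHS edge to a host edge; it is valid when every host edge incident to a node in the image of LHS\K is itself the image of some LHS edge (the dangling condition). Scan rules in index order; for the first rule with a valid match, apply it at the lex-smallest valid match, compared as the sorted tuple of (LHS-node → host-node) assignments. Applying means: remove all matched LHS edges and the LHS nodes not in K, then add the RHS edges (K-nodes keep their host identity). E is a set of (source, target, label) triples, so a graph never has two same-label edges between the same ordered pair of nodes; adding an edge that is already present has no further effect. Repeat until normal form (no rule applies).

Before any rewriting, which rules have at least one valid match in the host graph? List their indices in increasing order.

R0: 4 valid matches — {0↦0, 1↦3}, {0↦0, 1↦4}, {0↦2, 1↦3} (+1 more)
R1: no valid match — LHS pattern not found
R2: no valid match — LHS pattern not found
R3: no valid match — LHS pattern not found

Answer: [R0]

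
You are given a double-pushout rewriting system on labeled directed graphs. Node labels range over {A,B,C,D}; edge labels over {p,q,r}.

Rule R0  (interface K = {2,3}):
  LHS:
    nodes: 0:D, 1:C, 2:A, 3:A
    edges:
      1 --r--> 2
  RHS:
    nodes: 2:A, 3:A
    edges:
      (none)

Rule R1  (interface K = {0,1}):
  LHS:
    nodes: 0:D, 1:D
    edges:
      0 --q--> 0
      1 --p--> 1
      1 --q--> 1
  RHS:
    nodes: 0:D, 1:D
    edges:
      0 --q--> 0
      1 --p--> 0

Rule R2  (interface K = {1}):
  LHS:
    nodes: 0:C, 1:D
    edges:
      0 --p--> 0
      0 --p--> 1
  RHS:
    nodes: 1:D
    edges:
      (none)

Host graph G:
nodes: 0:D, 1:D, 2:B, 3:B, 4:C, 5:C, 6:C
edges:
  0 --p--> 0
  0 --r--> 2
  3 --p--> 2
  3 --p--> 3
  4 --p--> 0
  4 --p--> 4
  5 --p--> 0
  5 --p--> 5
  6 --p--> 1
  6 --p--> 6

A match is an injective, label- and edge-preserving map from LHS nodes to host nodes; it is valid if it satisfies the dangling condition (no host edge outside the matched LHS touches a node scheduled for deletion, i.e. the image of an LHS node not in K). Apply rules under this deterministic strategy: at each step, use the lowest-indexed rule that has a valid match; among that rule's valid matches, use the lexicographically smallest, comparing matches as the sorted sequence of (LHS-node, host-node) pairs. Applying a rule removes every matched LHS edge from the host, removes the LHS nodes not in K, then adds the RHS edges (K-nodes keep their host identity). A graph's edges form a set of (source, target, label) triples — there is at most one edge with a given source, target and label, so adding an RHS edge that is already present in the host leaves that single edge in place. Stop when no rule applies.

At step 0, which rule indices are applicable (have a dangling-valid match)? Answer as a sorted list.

R0: no valid match — LHS pattern not found
R1: no valid match — LHS pattern not found
R2: 3 valid matches — {0↦4, 1↦0}, {0↦5, 1↦0}, {0↦6, 1↦1}

Answer: [R2]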